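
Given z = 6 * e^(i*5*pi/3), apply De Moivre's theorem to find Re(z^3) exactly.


Step 1: By De Moivre's theorem, z^3 = 6^3 * e^(i*3*5*pi/3) = 216 * (cos(5*pi) + i*sin(5*pi))
Step 2: |z|^3 = 6^3 = 216
Step 3: Reduce the angle mod 2*pi: 5*pi - 4*pi = pi
Step 4: cos(pi) = -1
Step 5: Re(z^3) = 216 * (-1) = -216

-216


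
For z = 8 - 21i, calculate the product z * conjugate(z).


Step 1: conj(z) = 8 + 21i
Step 2: z * conj(z) = 8^2 + (-21)^2
Step 3: = 64 + 441 = 505

505


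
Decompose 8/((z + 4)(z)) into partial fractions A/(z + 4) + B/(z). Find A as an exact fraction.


Step 1: Multiply both sides by (z + 4) and set z = -4
Step 2: A = 8 / (-4 - 0)
Step 3: A = 8 / (-4)
Step 4: A = -2

-2


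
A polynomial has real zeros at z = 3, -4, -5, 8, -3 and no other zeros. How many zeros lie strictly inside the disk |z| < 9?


Step 1: Check each root:
  z = 3: |3| = 3 < 9
  z = -4: |-4| = 4 < 9
  z = -5: |-5| = 5 < 9
  z = 8: |8| = 8 < 9
  z = -3: |-3| = 3 < 9
Step 2: Count = 5

5


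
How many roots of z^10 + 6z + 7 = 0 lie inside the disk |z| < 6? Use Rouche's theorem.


Step 1: On |z| = 6 the three terms have sizes |z^10| = 6^10 = 60466176, |6z| = 6*6 = 36, |7| = 7
Step 2: The dominant term is g(z) = z^10; let h(z) = 6z + 7 so f = g + h
Step 3: On |z| = 6: |g| = 60466176 and |h| <= 36 + 7 = 43
Step 4: Since 60466176 > 43, |h| < |g| on |z| = 6, so by Rouche f has the same number of zeros as g inside |z| < 6
Step 5: g(z) = z^10 has 10 zeros (all at the origin) inside |z| < 6. Answer = 10

10


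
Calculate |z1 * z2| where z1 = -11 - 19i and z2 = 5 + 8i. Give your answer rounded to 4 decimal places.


Step 1: |z1| = sqrt((-11)^2 + (-19)^2) = sqrt(482)
Step 2: |z2| = sqrt(5^2 + 8^2) = sqrt(89)
Step 3: |z1*z2| = |z1|*|z2| = sqrt(482) * sqrt(89) = sqrt(482 * 89) = sqrt(42898)
Step 4: = 207.1183

207.1183


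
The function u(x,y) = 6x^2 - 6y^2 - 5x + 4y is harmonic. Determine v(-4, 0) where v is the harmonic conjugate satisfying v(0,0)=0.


Step 1: v_x = -u_y = 12y - 4
Step 2: v_y = u_x = 12x - 5
Step 3: v = 12xy - 4x - 5y + C
Step 4: v(0,0) = 0 => C = 0
Step 5: v(-4, 0) = 16

16


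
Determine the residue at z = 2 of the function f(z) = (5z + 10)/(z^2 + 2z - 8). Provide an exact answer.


Step 1: Q(z) = z^2 + 2z - 8 = (z - 2)(z + 4)
Step 2: Q'(z) = 2z + 2
Step 3: Q'(2) = 6, P(2) = 20
Step 4: Res = P(2)/Q'(2) = 20/6 = 10/3

10/3


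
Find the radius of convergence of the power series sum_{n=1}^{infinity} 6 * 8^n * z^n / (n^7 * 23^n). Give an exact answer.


Step 1: General term a_n = 6 * 8^n / (n^7 * 23^n)
Step 2: By the root test, |a_n|^(1/n) = 6^(1/n) * 8 / (n^(7/n) * 23) -> 8/23 as n -> infinity (since 6^(1/n) -> 1 and n^(7/n) -> 1)
Step 3: R = 1/lim|a_n|^(1/n) = 23/8

23/8


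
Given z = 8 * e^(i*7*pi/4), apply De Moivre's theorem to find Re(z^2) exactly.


Step 1: By De Moivre's theorem, z^2 = 8^2 * e^(i*2*7*pi/4) = 64 * (cos(7*pi/2) + i*sin(7*pi/2))
Step 2: |z|^2 = 8^2 = 64
Step 3: Reduce the angle mod 2*pi: 7*pi/2 - 2*pi = 3*pi/2
Step 4: cos(3*pi/2) = 0
Step 5: Re(z^2) = 64 * 0 = 0

0


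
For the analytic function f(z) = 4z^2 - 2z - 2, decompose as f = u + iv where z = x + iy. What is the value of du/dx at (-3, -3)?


Step 1: f(z) = 4(x+iy)^2 - 2(x+iy) - 2
Step 2: u = 4(x^2 - y^2) - 2x - 2
Step 3: u_x = 8x - 2
Step 4: At (-3, -3): u_x = -24 - 2 = -26

-26


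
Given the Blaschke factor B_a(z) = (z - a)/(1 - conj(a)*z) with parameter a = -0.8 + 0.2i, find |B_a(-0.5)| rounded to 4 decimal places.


Step 1: Numerator z0 - a = -0.5 - (-0.8 + 0.2i) = 0.3 - 0.2i
Step 2: Denominator 1 - conj(a)*z0 = 1 - (-0.8 - 0.2i)*(-0.5) = 0.6 - 0.1i
Step 3: |z0 - a|^2 = 0.3^2 + (-0.2)^2 = 0.13; |1 - conj(a)*z0|^2 = 0.6^2 + (-0.1)^2 = 0.37
Step 4: |B_a(-0.5)| = sqrt(0.13 / 0.37) = sqrt(0.351351)
Step 5: = 0.5927

0.5927


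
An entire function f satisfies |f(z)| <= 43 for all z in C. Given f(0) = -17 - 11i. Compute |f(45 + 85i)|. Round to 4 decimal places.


Step 1: By Liouville's theorem, a bounded entire function is constant.
Step 2: f(z) = f(0) = -17 - 11i for all z.
Step 3: |f(w)| = |-17 - 11i| = sqrt(289 + 121)
Step 4: = 20.2485

20.2485


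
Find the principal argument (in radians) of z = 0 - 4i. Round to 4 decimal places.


Step 1: z = 0 - 4i
Step 2: arg(z) = atan2(-4, 0)
Step 3: arg(z) = -1.5708

-1.5708


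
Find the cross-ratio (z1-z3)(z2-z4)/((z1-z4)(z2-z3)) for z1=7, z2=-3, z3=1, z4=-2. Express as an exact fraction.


Step 1: (z1-z3)(z2-z4) = 6 * (-1) = -6
Step 2: (z1-z4)(z2-z3) = 9 * (-4) = -36
Step 3: Cross-ratio = 6/36 = 1/6

1/6


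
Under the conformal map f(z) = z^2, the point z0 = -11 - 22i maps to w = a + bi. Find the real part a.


Step 1: z0 = -11 - 22i
Step 2: z0^2 = (-11)^2 - (-22)^2 + 484i
Step 3: real part = 121 - 484 = -363

-363


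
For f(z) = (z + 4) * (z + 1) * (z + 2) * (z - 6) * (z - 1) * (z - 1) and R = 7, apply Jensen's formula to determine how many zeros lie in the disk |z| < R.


Jensen's formula: (1/2pi)*integral log|f(Re^it)|dt = log|f(0)| + sum_{|a_k|<R} log(R/|a_k|)
Step 1: f(0) = 4 * 1 * 2 * (-6) * (-1) * (-1) = -48
Step 2: log|f(0)| = log|-4| + log|-1| + log|-2| + log|6| + log|1| + log|1| = 3.8712
Step 3: Zeros inside |z| < 7: -4, -1, -2, 6, 1, 1
Step 4: Jensen sum = log(7/4) + log(7/1) + log(7/2) + log(7/6) + log(7/1) + log(7/1) = 7.8043
Step 5: n(R) = number of terms in the Jensen sum = count of zeros inside |z| < 7 = 6

6


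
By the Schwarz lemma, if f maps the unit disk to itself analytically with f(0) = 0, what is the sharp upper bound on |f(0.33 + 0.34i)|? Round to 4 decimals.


Step 1: Schwarz lemma: if f: D -> D is analytic with f(0) = 0, then |f(z)| <= |z| for all z in D, and this is sharp (f(z) = z).
Step 2: |z0|^2 = 0.33^2 + 0.34^2 = 0.2245
Step 3: |z0| = sqrt(0.2245) = 0.473814
Step 4: Best bound = |z0| = 0.4738

0.4738


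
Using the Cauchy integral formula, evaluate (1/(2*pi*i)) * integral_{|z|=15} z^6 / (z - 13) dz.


Step 1: f(z) = z^6, a = 13 is inside |z| = 15
Step 2: By Cauchy integral formula: (1/(2pi*i)) * integral = f(a)
Step 3: f(13) = 13^6 = 4826809

4826809


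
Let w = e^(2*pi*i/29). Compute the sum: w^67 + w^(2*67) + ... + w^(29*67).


Step 1: The sum sum_{j=1}^{n} w^(k*j) equals n if n | k, else 0.
Step 2: Here n = 29, k = 67
Step 3: Does n divide k? 29 | 67 -> False
Step 4: Sum = 0

0


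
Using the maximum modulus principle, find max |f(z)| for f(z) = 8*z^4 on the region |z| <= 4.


Step 1: On |z| = 4, |f(z)| = 8 * |z|^4 = 8 * 4^4
Step 2: By maximum modulus principle, maximum is on boundary.
Step 3: Maximum = 8 * 256 = 2048

2048


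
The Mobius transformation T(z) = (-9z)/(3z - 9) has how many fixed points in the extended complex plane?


Step 1: Fixed points satisfy T(z) = z
Step 2: 3z^2 = 0
Step 3: Discriminant = 0^2 - 4*3*0 = 0
Step 4: Number of fixed points = 1

1


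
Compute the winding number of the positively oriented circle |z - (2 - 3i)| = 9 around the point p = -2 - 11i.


Step 1: Center c = (2, -3), radius = 9
Step 2: |p - c|^2 = (-4)^2 + (-8)^2 = 80
Step 3: r^2 = 81
Step 4: |p-c| < r so winding number = 1

1


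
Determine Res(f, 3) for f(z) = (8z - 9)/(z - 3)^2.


Step 1: Pole of order 2 at z = 3
Step 2: Res = lim d/dz [(z - 3)^2 * f(z)] as z -> 3
Step 3: (z - 3)^2 * f(z) = 8z - 9
Step 4: d/dz[8z - 9] = 8

8


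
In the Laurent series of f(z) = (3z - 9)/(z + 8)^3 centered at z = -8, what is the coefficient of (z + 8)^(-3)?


Step 1: Write the numerator in powers of (z + 8): 3z - 9 = 3(z + 8) + (3*(-8) - 9) = 3(z + 8) - 33
Step 2: Divide by (z + 8)^3: f(z) = -33(z + 8)^(-3) + 3(z + 8)^(-2)
Step 3: This finite sum is the Laurent series of f about z = -8.
Step 4: Coefficient of (z + 8)^(-3) = 3*(-8) - 9 = -33

-33


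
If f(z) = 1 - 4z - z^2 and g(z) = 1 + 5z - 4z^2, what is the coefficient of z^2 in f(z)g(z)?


Step 1: z^2 term in f*g comes from: (1)*(-4z^2) + (-4z)*(5z) + (-z^2)*(1)
Step 2: = -4 - 20 - 1
Step 3: = -25

-25


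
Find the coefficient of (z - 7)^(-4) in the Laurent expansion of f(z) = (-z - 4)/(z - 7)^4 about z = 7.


Step 1: Write the numerator in powers of (z - 7): -z - 4 = -(z - 7) + (-1*7 - 4) = -(z - 7) - 11
Step 2: Divide by (z - 7)^4: f(z) = -11(z - 7)^(-4) - (z - 7)^(-3)
Step 3: This finite sum is the Laurent series of f about z = 7.
Step 4: Coefficient of (z - 7)^(-4) = -1*7 - 4 = -11

-11


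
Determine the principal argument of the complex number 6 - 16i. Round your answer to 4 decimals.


Step 1: z = 6 - 16i
Step 2: arg(z) = atan2(-16, 6)
Step 3: arg(z) = -1.212

-1.212


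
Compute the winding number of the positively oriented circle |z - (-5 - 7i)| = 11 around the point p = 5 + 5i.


Step 1: Center c = (-5, -7), radius = 11
Step 2: |p - c|^2 = 10^2 + 12^2 = 244
Step 3: r^2 = 121
Step 4: |p-c| > r so winding number = 0

0


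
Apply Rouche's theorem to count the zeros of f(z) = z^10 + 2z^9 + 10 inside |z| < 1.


Step 1: On |z| = 1 the three terms have sizes |z^10| = 1^10 = 1, |2z^9| = 2*1^9 = 2, |10| = 10
Step 2: The dominant term is g(z) = 10; let h(z) = z^10 + 2z^9 so f = g + h
Step 3: On |z| = 1: |g| = 10 and |h| <= 1 + 2 = 3
Step 4: Since 10 > 3, |h| < |g| on |z| = 1, so by Rouche f has the same number of zeros as g inside |z| < 1
Step 5: g(z) = 10 is a nonzero constant with no zeros inside |z| < 1. Answer = 0

0


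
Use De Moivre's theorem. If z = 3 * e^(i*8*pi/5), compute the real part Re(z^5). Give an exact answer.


Step 1: By De Moivre's theorem, z^5 = 3^5 * e^(i*5*8*pi/5) = 243 * (cos(8*pi) + i*sin(8*pi))
Step 2: |z|^5 = 3^5 = 243
Step 3: Reduce the angle mod 2*pi: 8*pi - 8*pi = 0
Step 4: cos(0) = 1
Step 5: Re(z^5) = 243 * 1 = 243

243


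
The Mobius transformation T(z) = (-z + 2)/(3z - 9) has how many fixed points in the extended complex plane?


Step 1: Fixed points satisfy T(z) = z
Step 2: 3z^2 - 8z - 2 = 0
Step 3: Discriminant = (-8)^2 - 4*3*(-2) = 88
Step 4: Number of fixed points = 2

2


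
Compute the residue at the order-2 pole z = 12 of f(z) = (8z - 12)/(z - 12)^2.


Step 1: Pole of order 2 at z = 12
Step 2: Res = lim d/dz [(z - 12)^2 * f(z)] as z -> 12
Step 3: (z - 12)^2 * f(z) = 8z - 12
Step 4: d/dz[8z - 12] = 8

8


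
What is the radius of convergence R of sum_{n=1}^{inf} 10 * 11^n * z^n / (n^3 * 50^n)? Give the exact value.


Step 1: General term a_n = 10 * 11^n / (n^3 * 50^n)
Step 2: By the root test, |a_n|^(1/n) = 10^(1/n) * 11 / (n^(3/n) * 50) -> 11/50 as n -> infinity (since 10^(1/n) -> 1 and n^(3/n) -> 1)
Step 3: R = 1/lim|a_n|^(1/n) = 50/11

50/11


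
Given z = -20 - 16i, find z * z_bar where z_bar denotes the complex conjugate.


Step 1: conj(z) = -20 + 16i
Step 2: z * conj(z) = (-20)^2 + (-16)^2
Step 3: = 400 + 256 = 656

656


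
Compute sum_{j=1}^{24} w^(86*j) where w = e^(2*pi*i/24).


Step 1: The sum sum_{j=1}^{n} w^(k*j) equals n if n | k, else 0.
Step 2: Here n = 24, k = 86
Step 3: Does n divide k? 24 | 86 -> False
Step 4: Sum = 0

0


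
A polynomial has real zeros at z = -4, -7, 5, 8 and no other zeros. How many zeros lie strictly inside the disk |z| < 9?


Step 1: Check each root:
  z = -4: |-4| = 4 < 9
  z = -7: |-7| = 7 < 9
  z = 5: |5| = 5 < 9
  z = 8: |8| = 8 < 9
Step 2: Count = 4

4


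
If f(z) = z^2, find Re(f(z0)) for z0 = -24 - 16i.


Step 1: z0 = -24 - 16i
Step 2: z0^2 = (-24)^2 - (-16)^2 + 768i
Step 3: real part = 576 - 256 = 320

320


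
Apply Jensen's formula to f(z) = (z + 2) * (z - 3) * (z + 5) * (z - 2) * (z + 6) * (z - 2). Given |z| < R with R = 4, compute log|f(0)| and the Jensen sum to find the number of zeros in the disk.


Jensen's formula: (1/2pi)*integral log|f(Re^it)|dt = log|f(0)| + sum_{|a_k|<R} log(R/|a_k|)
Step 1: f(0) = 2 * (-3) * 5 * (-2) * 6 * (-2) = -720
Step 2: log|f(0)| = log|-2| + log|3| + log|-5| + log|2| + log|-6| + log|2| = 6.5793
Step 3: Zeros inside |z| < 4: -2, 3, 2, 2
Step 4: Jensen sum = log(4/2) + log(4/3) + log(4/2) + log(4/2) = 2.3671
Step 5: n(R) = number of terms in the Jensen sum = count of zeros inside |z| < 4 = 4

4


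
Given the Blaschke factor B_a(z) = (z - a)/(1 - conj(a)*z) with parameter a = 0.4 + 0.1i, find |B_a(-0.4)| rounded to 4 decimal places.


Step 1: Numerator z0 - a = -0.4 - (0.4 + 0.1i) = -0.8 - 0.1i
Step 2: Denominator 1 - conj(a)*z0 = 1 - (0.4 - 0.1i)*(-0.4) = 1.16 - 0.04i
Step 3: |z0 - a|^2 = (-0.8)^2 + (-0.1)^2 = 0.65; |1 - conj(a)*z0|^2 = 1.16^2 + (-0.04)^2 = 1.3472
Step 4: |B_a(-0.4)| = sqrt(0.65 / 1.3472) = sqrt(0.482482)
Step 5: = 0.6946

0.6946


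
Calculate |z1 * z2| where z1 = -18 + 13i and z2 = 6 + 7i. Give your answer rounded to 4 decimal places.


Step 1: |z1| = sqrt((-18)^2 + 13^2) = sqrt(493)
Step 2: |z2| = sqrt(6^2 + 7^2) = sqrt(85)
Step 3: |z1*z2| = |z1|*|z2| = sqrt(493) * sqrt(85) = sqrt(493 * 85) = sqrt(41905)
Step 4: = 204.7071

204.7071


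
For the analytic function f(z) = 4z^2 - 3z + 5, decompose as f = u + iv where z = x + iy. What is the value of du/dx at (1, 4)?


Step 1: f(z) = 4(x+iy)^2 - 3(x+iy) + 5
Step 2: u = 4(x^2 - y^2) - 3x + 5
Step 3: u_x = 8x - 3
Step 4: At (1, 4): u_x = 8 - 3 = 5

5


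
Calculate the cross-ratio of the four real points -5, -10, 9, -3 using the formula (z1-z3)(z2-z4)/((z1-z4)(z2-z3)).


Step 1: (z1-z3)(z2-z4) = (-14) * (-7) = 98
Step 2: (z1-z4)(z2-z3) = (-2) * (-19) = 38
Step 3: Cross-ratio = 98/38 = 49/19

49/19


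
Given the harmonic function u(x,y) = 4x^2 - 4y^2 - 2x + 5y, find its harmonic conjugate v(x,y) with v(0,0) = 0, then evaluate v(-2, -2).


Step 1: v_x = -u_y = 8y - 5
Step 2: v_y = u_x = 8x - 2
Step 3: v = 8xy - 5x - 2y + C
Step 4: v(0,0) = 0 => C = 0
Step 5: v(-2, -2) = 46

46


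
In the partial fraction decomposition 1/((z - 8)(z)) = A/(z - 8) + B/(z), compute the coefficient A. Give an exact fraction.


Step 1: Multiply both sides by (z - 8) and set z = 8
Step 2: A = 1 / (8 - 0)
Step 3: A = 1 / 8
Step 4: A = 1/8

1/8


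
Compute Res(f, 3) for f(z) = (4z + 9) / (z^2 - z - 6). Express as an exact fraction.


Step 1: Q(z) = z^2 - z - 6 = (z - 3)(z + 2)
Step 2: Q'(z) = 2z - 1
Step 3: Q'(3) = 5, P(3) = 21
Step 4: Res = P(3)/Q'(3) = 21/5 = 21/5

21/5


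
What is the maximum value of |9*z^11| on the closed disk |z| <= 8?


Step 1: On |z| = 8, |f(z)| = 9 * |z|^11 = 9 * 8^11
Step 2: By maximum modulus principle, maximum is on boundary.
Step 3: Maximum = 9 * 8589934592 = 77309411328

77309411328


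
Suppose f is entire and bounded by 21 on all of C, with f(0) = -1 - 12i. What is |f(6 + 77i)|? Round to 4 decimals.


Step 1: By Liouville's theorem, a bounded entire function is constant.
Step 2: f(z) = f(0) = -1 - 12i for all z.
Step 3: |f(w)| = |-1 - 12i| = sqrt(1 + 144)
Step 4: = 12.0416

12.0416


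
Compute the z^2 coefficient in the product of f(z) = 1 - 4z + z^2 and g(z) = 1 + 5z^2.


Step 1: z^2 term in f*g comes from: (1)*(5z^2) + (-4z)*(0) + (z^2)*(1)
Step 2: = 5 + 0 + 1
Step 3: = 6

6


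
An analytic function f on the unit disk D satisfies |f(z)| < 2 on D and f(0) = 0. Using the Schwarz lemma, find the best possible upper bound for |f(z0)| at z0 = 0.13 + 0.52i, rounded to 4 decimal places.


Step 1: g = f/2 maps D -> D with g(0) = 0, so by the Schwarz lemma |g(z)| <= |z|, i.e. |f(z)| <= 2|z|; this is sharp (f(z) = 2z).
Step 2: |z0|^2 = 0.13^2 + 0.52^2 = 0.2873
Step 3: |z0| = sqrt(0.2873) = 0.536004
Step 4: Best bound = 2 * |z0| = 2 * 0.536004 = 1.072

1.072


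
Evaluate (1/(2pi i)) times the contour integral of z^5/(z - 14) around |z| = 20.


Step 1: f(z) = z^5, a = 14 is inside |z| = 20
Step 2: By Cauchy integral formula: (1/(2pi*i)) * integral = f(a)
Step 3: f(14) = 14^5 = 537824

537824


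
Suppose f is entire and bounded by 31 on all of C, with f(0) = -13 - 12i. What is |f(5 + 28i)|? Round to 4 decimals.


Step 1: By Liouville's theorem, a bounded entire function is constant.
Step 2: f(z) = f(0) = -13 - 12i for all z.
Step 3: |f(w)| = |-13 - 12i| = sqrt(169 + 144)
Step 4: = 17.6918

17.6918


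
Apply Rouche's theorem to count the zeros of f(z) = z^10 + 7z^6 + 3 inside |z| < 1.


Step 1: On |z| = 1 the three terms have sizes |z^10| = 1^10 = 1, |7z^6| = 7*1^6 = 7, |3| = 3
Step 2: The dominant term is g(z) = 7z^6; let h(z) = z^10 + 3 so f = g + h
Step 3: On |z| = 1: |g| = 7 and |h| <= 1 + 3 = 4
Step 4: Since 7 > 4, |h| < |g| on |z| = 1, so by Rouche f has the same number of zeros as g inside |z| < 1
Step 5: g(z) = 7z^6 has 6 zeros (at the origin, multiplicity 6) inside |z| < 1. Answer = 6

6


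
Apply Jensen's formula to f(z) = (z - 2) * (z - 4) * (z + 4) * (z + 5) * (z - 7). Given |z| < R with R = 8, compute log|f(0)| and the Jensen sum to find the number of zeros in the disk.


Jensen's formula: (1/2pi)*integral log|f(Re^it)|dt = log|f(0)| + sum_{|a_k|<R} log(R/|a_k|)
Step 1: f(0) = (-2) * (-4) * 4 * 5 * (-7) = -1120
Step 2: log|f(0)| = log|2| + log|4| + log|-4| + log|-5| + log|7| = 7.0211
Step 3: Zeros inside |z| < 8: 2, 4, -4, -5, 7
Step 4: Jensen sum = log(8/2) + log(8/4) + log(8/4) + log(8/5) + log(8/7) = 3.3761
Step 5: n(R) = number of terms in the Jensen sum = count of zeros inside |z| < 8 = 5

5


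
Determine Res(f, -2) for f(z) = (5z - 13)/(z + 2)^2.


Step 1: Pole of order 2 at z = -2
Step 2: Res = lim d/dz [(z + 2)^2 * f(z)] as z -> -2
Step 3: (z + 2)^2 * f(z) = 5z - 13
Step 4: d/dz[5z - 13] = 5

5


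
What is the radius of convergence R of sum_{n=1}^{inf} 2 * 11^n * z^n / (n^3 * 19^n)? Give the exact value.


Step 1: General term a_n = 2 * 11^n / (n^3 * 19^n)
Step 2: By the root test, |a_n|^(1/n) = 2^(1/n) * 11 / (n^(3/n) * 19) -> 11/19 as n -> infinity (since 2^(1/n) -> 1 and n^(3/n) -> 1)
Step 3: R = 1/lim|a_n|^(1/n) = 19/11

19/11


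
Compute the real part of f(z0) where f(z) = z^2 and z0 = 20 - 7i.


Step 1: z0 = 20 - 7i
Step 2: z0^2 = 20^2 - (-7)^2 - 280i
Step 3: real part = 400 - 49 = 351

351


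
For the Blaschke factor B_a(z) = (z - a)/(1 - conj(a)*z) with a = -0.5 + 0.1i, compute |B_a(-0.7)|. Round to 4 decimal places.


Step 1: Numerator z0 - a = -0.7 - (-0.5 + 0.1i) = -0.2 - 0.1i
Step 2: Denominator 1 - conj(a)*z0 = 1 - (-0.5 - 0.1i)*(-0.7) = 0.65 - 0.07i
Step 3: |z0 - a|^2 = (-0.2)^2 + (-0.1)^2 = 0.05; |1 - conj(a)*z0|^2 = 0.65^2 + (-0.07)^2 = 0.4274
Step 4: |B_a(-0.7)| = sqrt(0.05 / 0.4274) = sqrt(0.116986)
Step 5: = 0.342

0.342


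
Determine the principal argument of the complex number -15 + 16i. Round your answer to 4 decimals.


Step 1: z = -15 + 16i
Step 2: arg(z) = atan2(16, -15)
Step 3: arg(z) = 2.3239

2.3239


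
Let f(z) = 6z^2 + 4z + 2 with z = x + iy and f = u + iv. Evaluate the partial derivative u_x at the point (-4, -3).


Step 1: f(z) = 6(x+iy)^2 + 4(x+iy) + 2
Step 2: u = 6(x^2 - y^2) + 4x + 2
Step 3: u_x = 12x + 4
Step 4: At (-4, -3): u_x = -48 + 4 = -44

-44


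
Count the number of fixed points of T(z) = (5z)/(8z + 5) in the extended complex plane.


Step 1: Fixed points satisfy T(z) = z
Step 2: 8z^2 = 0
Step 3: Discriminant = 0^2 - 4*8*0 = 0
Step 4: Number of fixed points = 1

1


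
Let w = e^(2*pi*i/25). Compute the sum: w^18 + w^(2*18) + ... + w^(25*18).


Step 1: The sum sum_{j=1}^{n} w^(k*j) equals n if n | k, else 0.
Step 2: Here n = 25, k = 18
Step 3: Does n divide k? 25 | 18 -> False
Step 4: Sum = 0

0


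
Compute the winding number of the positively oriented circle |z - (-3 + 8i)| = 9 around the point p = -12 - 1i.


Step 1: Center c = (-3, 8), radius = 9
Step 2: |p - c|^2 = (-9)^2 + (-9)^2 = 162
Step 3: r^2 = 81
Step 4: |p-c| > r so winding number = 0

0


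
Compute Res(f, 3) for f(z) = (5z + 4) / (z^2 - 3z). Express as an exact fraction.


Step 1: Q(z) = z^2 - 3z = (z - 3)(z)
Step 2: Q'(z) = 2z - 3
Step 3: Q'(3) = 3, P(3) = 19
Step 4: Res = P(3)/Q'(3) = 19/3 = 19/3

19/3


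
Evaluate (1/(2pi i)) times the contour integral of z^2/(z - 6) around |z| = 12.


Step 1: f(z) = z^2, a = 6 is inside |z| = 12
Step 2: By Cauchy integral formula: (1/(2pi*i)) * integral = f(a)
Step 3: f(6) = 6^2 = 36

36


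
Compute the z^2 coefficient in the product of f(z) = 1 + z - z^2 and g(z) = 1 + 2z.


Step 1: z^2 term in f*g comes from: (1)*(0) + (z)*(2z) + (-z^2)*(1)
Step 2: = 0 + 2 - 1
Step 3: = 1

1


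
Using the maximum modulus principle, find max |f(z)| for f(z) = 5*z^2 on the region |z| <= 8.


Step 1: On |z| = 8, |f(z)| = 5 * |z|^2 = 5 * 8^2
Step 2: By maximum modulus principle, maximum is on boundary.
Step 3: Maximum = 5 * 64 = 320

320


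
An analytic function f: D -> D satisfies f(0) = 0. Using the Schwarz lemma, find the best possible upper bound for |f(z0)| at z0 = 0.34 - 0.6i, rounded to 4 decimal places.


Step 1: Schwarz lemma: if f: D -> D is analytic with f(0) = 0, then |f(z)| <= |z| for all z in D, and this is sharp (f(z) = z).
Step 2: |z0|^2 = 0.34^2 + (-0.6)^2 = 0.4756
Step 3: |z0| = sqrt(0.4756) = 0.689638
Step 4: Best bound = |z0| = 0.6896

0.6896


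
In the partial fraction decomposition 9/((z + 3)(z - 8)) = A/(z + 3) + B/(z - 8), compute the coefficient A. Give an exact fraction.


Step 1: Multiply both sides by (z + 3) and set z = -3
Step 2: A = 9 / (-3 - 8)
Step 3: A = 9 / (-11)
Step 4: A = -9/11

-9/11


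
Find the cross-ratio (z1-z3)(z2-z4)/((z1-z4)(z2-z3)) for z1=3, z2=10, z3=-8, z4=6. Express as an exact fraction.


Step 1: (z1-z3)(z2-z4) = 11 * 4 = 44
Step 2: (z1-z4)(z2-z3) = (-3) * 18 = -54
Step 3: Cross-ratio = -44/54 = -22/27

-22/27


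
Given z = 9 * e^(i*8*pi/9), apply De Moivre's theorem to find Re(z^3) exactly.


Step 1: By De Moivre's theorem, z^3 = 9^3 * e^(i*3*8*pi/9) = 729 * (cos(8*pi/3) + i*sin(8*pi/3))
Step 2: |z|^3 = 9^3 = 729
Step 3: Reduce the angle mod 2*pi: 8*pi/3 - 2*pi = 2*pi/3
Step 4: cos(2*pi/3) = -1/2
Step 5: Re(z^3) = 729 * (-1/2) = -729/2

-729/2


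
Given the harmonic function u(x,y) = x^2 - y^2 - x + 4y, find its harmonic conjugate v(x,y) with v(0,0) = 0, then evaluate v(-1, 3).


Step 1: v_x = -u_y = 2y - 4
Step 2: v_y = u_x = 2x - 1
Step 3: v = 2xy - 4x - y + C
Step 4: v(0,0) = 0 => C = 0
Step 5: v(-1, 3) = -5

-5


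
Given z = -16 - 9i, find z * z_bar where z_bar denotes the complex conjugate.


Step 1: conj(z) = -16 + 9i
Step 2: z * conj(z) = (-16)^2 + (-9)^2
Step 3: = 256 + 81 = 337

337


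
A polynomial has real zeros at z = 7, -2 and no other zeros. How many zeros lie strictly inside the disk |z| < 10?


Step 1: Check each root:
  z = 7: |7| = 7 < 10
  z = -2: |-2| = 2 < 10
Step 2: Count = 2

2


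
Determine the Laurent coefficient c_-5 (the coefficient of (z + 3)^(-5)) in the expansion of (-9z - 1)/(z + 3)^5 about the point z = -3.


Step 1: Write the numerator in powers of (z + 3): -9z - 1 = -9(z + 3) + (-9*(-3) - 1) = -9(z + 3) + 26
Step 2: Divide by (z + 3)^5: f(z) = 26(z + 3)^(-5) - 9(z + 3)^(-4)
Step 3: This finite sum is the Laurent series of f about z = -3.
Step 4: Coefficient of (z + 3)^(-5) = -9*(-3) - 1 = 26

26


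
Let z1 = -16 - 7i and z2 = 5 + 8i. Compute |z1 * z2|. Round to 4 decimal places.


Step 1: |z1| = sqrt((-16)^2 + (-7)^2) = sqrt(305)
Step 2: |z2| = sqrt(5^2 + 8^2) = sqrt(89)
Step 3: |z1*z2| = |z1|*|z2| = sqrt(305) * sqrt(89) = sqrt(305 * 89) = sqrt(27145)
Step 4: = 164.7574

164.7574


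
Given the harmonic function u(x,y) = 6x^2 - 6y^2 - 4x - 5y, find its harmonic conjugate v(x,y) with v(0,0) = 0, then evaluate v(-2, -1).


Step 1: v_x = -u_y = 12y + 5
Step 2: v_y = u_x = 12x - 4
Step 3: v = 12xy + 5x - 4y + C
Step 4: v(0,0) = 0 => C = 0
Step 5: v(-2, -1) = 18

18


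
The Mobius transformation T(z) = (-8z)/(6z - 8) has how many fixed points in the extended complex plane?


Step 1: Fixed points satisfy T(z) = z
Step 2: 6z^2 = 0
Step 3: Discriminant = 0^2 - 4*6*0 = 0
Step 4: Number of fixed points = 1

1


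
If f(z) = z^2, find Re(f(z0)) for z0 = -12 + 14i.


Step 1: z0 = -12 + 14i
Step 2: z0^2 = (-12)^2 - 14^2 - 336i
Step 3: real part = 144 - 196 = -52

-52


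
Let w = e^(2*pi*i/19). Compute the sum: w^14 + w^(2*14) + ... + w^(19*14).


Step 1: The sum sum_{j=1}^{n} w^(k*j) equals n if n | k, else 0.
Step 2: Here n = 19, k = 14
Step 3: Does n divide k? 19 | 14 -> False
Step 4: Sum = 0

0


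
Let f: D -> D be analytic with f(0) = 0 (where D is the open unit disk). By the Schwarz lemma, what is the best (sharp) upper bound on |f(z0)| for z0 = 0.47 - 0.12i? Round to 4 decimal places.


Step 1: Schwarz lemma: if f: D -> D is analytic with f(0) = 0, then |f(z)| <= |z| for all z in D, and this is sharp (f(z) = z).
Step 2: |z0|^2 = 0.47^2 + (-0.12)^2 = 0.2353
Step 3: |z0| = sqrt(0.2353) = 0.485077
Step 4: Best bound = |z0| = 0.4851

0.4851


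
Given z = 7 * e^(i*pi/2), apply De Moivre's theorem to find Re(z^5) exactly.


Step 1: By De Moivre's theorem, z^5 = 7^5 * e^(i*5*pi/2) = 16807 * (cos(5*pi/2) + i*sin(5*pi/2))
Step 2: |z|^5 = 7^5 = 16807
Step 3: Reduce the angle mod 2*pi: 5*pi/2 - 2*pi = pi/2
Step 4: cos(pi/2) = 0
Step 5: Re(z^5) = 16807 * 0 = 0

0


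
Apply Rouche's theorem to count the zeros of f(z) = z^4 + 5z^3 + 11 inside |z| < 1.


Step 1: On |z| = 1 the three terms have sizes |z^4| = 1^4 = 1, |5z^3| = 5*1^3 = 5, |11| = 11
Step 2: The dominant term is g(z) = 11; let h(z) = z^4 + 5z^3 so f = g + h
Step 3: On |z| = 1: |g| = 11 and |h| <= 1 + 5 = 6
Step 4: Since 11 > 6, |h| < |g| on |z| = 1, so by Rouche f has the same number of zeros as g inside |z| < 1
Step 5: g(z) = 11 is a nonzero constant with no zeros inside |z| < 1. Answer = 0

0


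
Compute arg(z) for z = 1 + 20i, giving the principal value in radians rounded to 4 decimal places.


Step 1: z = 1 + 20i
Step 2: arg(z) = atan2(20, 1)
Step 3: arg(z) = 1.5208

1.5208


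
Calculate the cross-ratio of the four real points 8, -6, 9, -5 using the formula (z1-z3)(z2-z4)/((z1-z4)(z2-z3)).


Step 1: (z1-z3)(z2-z4) = (-1) * (-1) = 1
Step 2: (z1-z4)(z2-z3) = 13 * (-15) = -195
Step 3: Cross-ratio = -1/195 = -1/195

-1/195


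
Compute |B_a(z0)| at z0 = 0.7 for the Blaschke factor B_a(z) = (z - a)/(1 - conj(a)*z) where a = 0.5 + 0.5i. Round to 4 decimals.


Step 1: Numerator z0 - a = 0.7 - (0.5 + 0.5i) = 0.2 - 0.5i
Step 2: Denominator 1 - conj(a)*z0 = 1 - (0.5 - 0.5i)*0.7 = 0.65 + 0.35i
Step 3: |z0 - a|^2 = 0.2^2 + (-0.5)^2 = 0.29; |1 - conj(a)*z0|^2 = 0.65^2 + 0.35^2 = 0.545
Step 4: |B_a(0.7)| = sqrt(0.29 / 0.545) = sqrt(0.53211)
Step 5: = 0.7295

0.7295


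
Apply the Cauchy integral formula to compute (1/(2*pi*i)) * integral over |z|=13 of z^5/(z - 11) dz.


Step 1: f(z) = z^5, a = 11 is inside |z| = 13
Step 2: By Cauchy integral formula: (1/(2pi*i)) * integral = f(a)
Step 3: f(11) = 11^5 = 161051

161051


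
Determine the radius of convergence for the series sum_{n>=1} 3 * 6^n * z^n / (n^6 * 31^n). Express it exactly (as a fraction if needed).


Step 1: General term a_n = 3 * 6^n / (n^6 * 31^n)
Step 2: By the root test, |a_n|^(1/n) = 3^(1/n) * 6 / (n^(6/n) * 31) -> 6/31 as n -> infinity (since 3^(1/n) -> 1 and n^(6/n) -> 1)
Step 3: R = 1/lim|a_n|^(1/n) = 31/6

31/6


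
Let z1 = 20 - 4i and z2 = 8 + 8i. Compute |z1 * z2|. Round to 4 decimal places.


Step 1: |z1| = sqrt(20^2 + (-4)^2) = sqrt(416)
Step 2: |z2| = sqrt(8^2 + 8^2) = sqrt(128)
Step 3: |z1*z2| = |z1|*|z2| = sqrt(416) * sqrt(128) = sqrt(416 * 128) = sqrt(53248)
Step 4: = 230.7553

230.7553


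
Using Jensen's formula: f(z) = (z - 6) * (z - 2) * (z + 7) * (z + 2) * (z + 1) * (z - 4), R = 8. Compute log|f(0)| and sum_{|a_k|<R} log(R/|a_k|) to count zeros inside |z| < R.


Jensen's formula: (1/2pi)*integral log|f(Re^it)|dt = log|f(0)| + sum_{|a_k|<R} log(R/|a_k|)
Step 1: f(0) = (-6) * (-2) * 7 * 2 * 1 * (-4) = -672
Step 2: log|f(0)| = log|6| + log|2| + log|-7| + log|-2| + log|-1| + log|4| = 6.5103
Step 3: Zeros inside |z| < 8: 6, 2, -7, -2, -1, 4
Step 4: Jensen sum = log(8/6) + log(8/2) + log(8/7) + log(8/2) + log(8/1) + log(8/4) = 5.9664
Step 5: n(R) = number of terms in the Jensen sum = count of zeros inside |z| < 8 = 6

6


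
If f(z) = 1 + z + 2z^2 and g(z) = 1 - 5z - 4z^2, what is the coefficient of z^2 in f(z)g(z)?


Step 1: z^2 term in f*g comes from: (1)*(-4z^2) + (z)*(-5z) + (2z^2)*(1)
Step 2: = -4 - 5 + 2
Step 3: = -7

-7


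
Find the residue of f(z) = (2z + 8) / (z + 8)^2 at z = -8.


Step 1: Pole of order 2 at z = -8
Step 2: Res = lim d/dz [(z + 8)^2 * f(z)] as z -> -8
Step 3: (z + 8)^2 * f(z) = 2z + 8
Step 4: d/dz[2z + 8] = 2

2


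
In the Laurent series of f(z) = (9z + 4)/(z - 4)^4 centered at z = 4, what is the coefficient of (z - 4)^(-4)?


Step 1: Write the numerator in powers of (z - 4): 9z + 4 = 9(z - 4) + (9*4 + 4) = 9(z - 4) + 40
Step 2: Divide by (z - 4)^4: f(z) = 40(z - 4)^(-4) + 9(z - 4)^(-3)
Step 3: This finite sum is the Laurent series of f about z = 4.
Step 4: Coefficient of (z - 4)^(-4) = 9*4 + 4 = 40

40


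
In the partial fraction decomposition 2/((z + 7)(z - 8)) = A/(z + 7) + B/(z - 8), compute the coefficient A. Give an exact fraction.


Step 1: Multiply both sides by (z + 7) and set z = -7
Step 2: A = 2 / (-7 - 8)
Step 3: A = 2 / (-15)
Step 4: A = -2/15

-2/15


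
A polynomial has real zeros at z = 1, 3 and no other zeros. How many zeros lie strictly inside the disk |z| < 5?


Step 1: Check each root:
  z = 1: |1| = 1 < 5
  z = 3: |3| = 3 < 5
Step 2: Count = 2

2


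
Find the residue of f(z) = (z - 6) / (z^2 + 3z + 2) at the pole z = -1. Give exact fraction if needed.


Step 1: Q(z) = z^2 + 3z + 2 = (z + 1)(z + 2)
Step 2: Q'(z) = 2z + 3
Step 3: Q'(-1) = 1, P(-1) = -7
Step 4: Res = P(-1)/Q'(-1) = -7/1 = -7

-7


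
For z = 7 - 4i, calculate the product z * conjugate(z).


Step 1: conj(z) = 7 + 4i
Step 2: z * conj(z) = 7^2 + (-4)^2
Step 3: = 49 + 16 = 65

65


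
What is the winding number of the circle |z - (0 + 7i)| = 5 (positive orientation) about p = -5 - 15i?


Step 1: Center c = (0, 7), radius = 5
Step 2: |p - c|^2 = (-5)^2 + (-22)^2 = 509
Step 3: r^2 = 25
Step 4: |p-c| > r so winding number = 0

0


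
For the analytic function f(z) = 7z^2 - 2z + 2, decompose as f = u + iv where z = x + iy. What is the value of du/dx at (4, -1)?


Step 1: f(z) = 7(x+iy)^2 - 2(x+iy) + 2
Step 2: u = 7(x^2 - y^2) - 2x + 2
Step 3: u_x = 14x - 2
Step 4: At (4, -1): u_x = 56 - 2 = 54

54


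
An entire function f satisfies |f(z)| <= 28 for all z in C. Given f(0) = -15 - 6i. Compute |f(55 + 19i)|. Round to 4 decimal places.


Step 1: By Liouville's theorem, a bounded entire function is constant.
Step 2: f(z) = f(0) = -15 - 6i for all z.
Step 3: |f(w)| = |-15 - 6i| = sqrt(225 + 36)
Step 4: = 16.1555

16.1555


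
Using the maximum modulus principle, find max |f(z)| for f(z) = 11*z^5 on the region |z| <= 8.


Step 1: On |z| = 8, |f(z)| = 11 * |z|^5 = 11 * 8^5
Step 2: By maximum modulus principle, maximum is on boundary.
Step 3: Maximum = 11 * 32768 = 360448

360448


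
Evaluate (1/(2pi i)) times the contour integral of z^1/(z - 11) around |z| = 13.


Step 1: f(z) = z^1, a = 11 is inside |z| = 13
Step 2: By Cauchy integral formula: (1/(2pi*i)) * integral = f(a)
Step 3: f(11) = 11^1 = 11

11


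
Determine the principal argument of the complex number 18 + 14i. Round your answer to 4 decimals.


Step 1: z = 18 + 14i
Step 2: arg(z) = atan2(14, 18)
Step 3: arg(z) = 0.661

0.661


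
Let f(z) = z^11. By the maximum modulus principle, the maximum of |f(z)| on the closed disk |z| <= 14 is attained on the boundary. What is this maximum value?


Step 1: On |z| = 14, |f(z)| = |z|^11 = 14^11
Step 2: By maximum modulus principle, maximum is on boundary.
Step 3: Maximum = 4049565169664 = 4049565169664

4049565169664


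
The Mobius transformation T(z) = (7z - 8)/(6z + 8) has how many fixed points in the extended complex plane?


Step 1: Fixed points satisfy T(z) = z
Step 2: 6z^2 + z + 8 = 0
Step 3: Discriminant = 1^2 - 4*6*8 = -191
Step 4: Number of fixed points = 2

2


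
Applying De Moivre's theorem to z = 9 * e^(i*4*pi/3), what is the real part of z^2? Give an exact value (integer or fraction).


Step 1: By De Moivre's theorem, z^2 = 9^2 * e^(i*2*4*pi/3) = 81 * (cos(8*pi/3) + i*sin(8*pi/3))
Step 2: |z|^2 = 9^2 = 81
Step 3: Reduce the angle mod 2*pi: 8*pi/3 - 2*pi = 2*pi/3
Step 4: cos(2*pi/3) = -1/2
Step 5: Re(z^2) = 81 * (-1/2) = -81/2

-81/2


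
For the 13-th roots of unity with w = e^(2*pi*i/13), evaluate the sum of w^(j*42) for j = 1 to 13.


Step 1: The sum sum_{j=1}^{n} w^(k*j) equals n if n | k, else 0.
Step 2: Here n = 13, k = 42
Step 3: Does n divide k? 13 | 42 -> False
Step 4: Sum = 0

0


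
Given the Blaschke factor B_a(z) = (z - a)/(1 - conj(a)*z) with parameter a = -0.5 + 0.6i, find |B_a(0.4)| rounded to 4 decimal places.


Step 1: Numerator z0 - a = 0.4 - (-0.5 + 0.6i) = 0.9 - 0.6i
Step 2: Denominator 1 - conj(a)*z0 = 1 - (-0.5 - 0.6i)*0.4 = 1.2 + 0.24i
Step 3: |z0 - a|^2 = 0.9^2 + (-0.6)^2 = 1.17; |1 - conj(a)*z0|^2 = 1.2^2 + 0.24^2 = 1.4976
Step 4: |B_a(0.4)| = sqrt(1.17 / 1.4976) = sqrt(0.78125)
Step 5: = 0.8839

0.8839


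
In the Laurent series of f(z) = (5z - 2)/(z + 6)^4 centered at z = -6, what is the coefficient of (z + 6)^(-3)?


Step 1: Write the numerator in powers of (z + 6): 5z - 2 = 5(z + 6) + (5*(-6) - 2) = 5(z + 6) - 32
Step 2: Divide by (z + 6)^4: f(z) = -32(z + 6)^(-4) + 5(z + 6)^(-3)
Step 3: This finite sum is the Laurent series of f about z = -6.
Step 4: Coefficient of (z + 6)^(-3) = coefficient of (z + 6) in the re-centred numerator = 5

5


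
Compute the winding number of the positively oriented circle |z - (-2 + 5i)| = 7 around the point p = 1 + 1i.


Step 1: Center c = (-2, 5), radius = 7
Step 2: |p - c|^2 = 3^2 + (-4)^2 = 25
Step 3: r^2 = 49
Step 4: |p-c| < r so winding number = 1

1


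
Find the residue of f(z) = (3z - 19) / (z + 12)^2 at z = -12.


Step 1: Pole of order 2 at z = -12
Step 2: Res = lim d/dz [(z + 12)^2 * f(z)] as z -> -12
Step 3: (z + 12)^2 * f(z) = 3z - 19
Step 4: d/dz[3z - 19] = 3

3


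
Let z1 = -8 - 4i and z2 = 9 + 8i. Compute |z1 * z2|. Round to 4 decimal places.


Step 1: |z1| = sqrt((-8)^2 + (-4)^2) = sqrt(80)
Step 2: |z2| = sqrt(9^2 + 8^2) = sqrt(145)
Step 3: |z1*z2| = |z1|*|z2| = sqrt(80) * sqrt(145) = sqrt(80 * 145) = sqrt(11600)
Step 4: = 107.7033

107.7033


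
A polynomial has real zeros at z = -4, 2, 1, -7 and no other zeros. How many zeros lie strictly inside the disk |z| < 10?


Step 1: Check each root:
  z = -4: |-4| = 4 < 10
  z = 2: |2| = 2 < 10
  z = 1: |1| = 1 < 10
  z = -7: |-7| = 7 < 10
Step 2: Count = 4

4


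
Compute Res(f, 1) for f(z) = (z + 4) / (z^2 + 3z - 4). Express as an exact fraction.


Step 1: Q(z) = z^2 + 3z - 4 = (z - 1)(z + 4)
Step 2: Q'(z) = 2z + 3
Step 3: Q'(1) = 5, P(1) = 5
Step 4: Res = P(1)/Q'(1) = 5/5 = 1

1


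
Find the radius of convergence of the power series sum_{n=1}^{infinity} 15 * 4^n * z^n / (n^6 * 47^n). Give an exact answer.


Step 1: General term a_n = 15 * 4^n / (n^6 * 47^n)
Step 2: By the root test, |a_n|^(1/n) = 15^(1/n) * 4 / (n^(6/n) * 47) -> 4/47 as n -> infinity (since 15^(1/n) -> 1 and n^(6/n) -> 1)
Step 3: R = 1/lim|a_n|^(1/n) = 47/4

47/4


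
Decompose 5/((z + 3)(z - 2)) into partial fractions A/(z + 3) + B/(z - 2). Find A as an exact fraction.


Step 1: Multiply both sides by (z + 3) and set z = -3
Step 2: A = 5 / (-3 - 2)
Step 3: A = 5 / (-5)
Step 4: A = -1

-1


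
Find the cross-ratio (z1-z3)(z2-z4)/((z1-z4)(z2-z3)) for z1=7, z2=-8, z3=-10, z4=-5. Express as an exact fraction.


Step 1: (z1-z3)(z2-z4) = 17 * (-3) = -51
Step 2: (z1-z4)(z2-z3) = 12 * 2 = 24
Step 3: Cross-ratio = -51/24 = -17/8

-17/8


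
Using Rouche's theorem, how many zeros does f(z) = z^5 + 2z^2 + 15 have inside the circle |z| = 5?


Step 1: On |z| = 5 the three terms have sizes |z^5| = 5^5 = 3125, |2z^2| = 2*5^2 = 50, |15| = 15
Step 2: The dominant term is g(z) = z^5; let h(z) = 2z^2 + 15 so f = g + h
Step 3: On |z| = 5: |g| = 3125 and |h| <= 50 + 15 = 65
Step 4: Since 3125 > 65, |h| < |g| on |z| = 5, so by Rouche f has the same number of zeros as g inside |z| < 5
Step 5: g(z) = z^5 has 5 zeros (all at the origin) inside |z| < 5. Answer = 5

5


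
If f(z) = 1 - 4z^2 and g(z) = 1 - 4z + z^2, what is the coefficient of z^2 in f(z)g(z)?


Step 1: z^2 term in f*g comes from: (1)*(z^2) + (0)*(-4z) + (-4z^2)*(1)
Step 2: = 1 + 0 - 4
Step 3: = -3

-3


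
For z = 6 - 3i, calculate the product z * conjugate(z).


Step 1: conj(z) = 6 + 3i
Step 2: z * conj(z) = 6^2 + (-3)^2
Step 3: = 36 + 9 = 45

45


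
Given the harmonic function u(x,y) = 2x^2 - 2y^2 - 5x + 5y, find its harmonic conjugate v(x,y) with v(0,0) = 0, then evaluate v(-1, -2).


Step 1: v_x = -u_y = 4y - 5
Step 2: v_y = u_x = 4x - 5
Step 3: v = 4xy - 5x - 5y + C
Step 4: v(0,0) = 0 => C = 0
Step 5: v(-1, -2) = 23

23


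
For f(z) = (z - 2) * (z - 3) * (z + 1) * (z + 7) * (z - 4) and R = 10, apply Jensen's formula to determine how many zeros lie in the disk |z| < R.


Jensen's formula: (1/2pi)*integral log|f(Re^it)|dt = log|f(0)| + sum_{|a_k|<R} log(R/|a_k|)
Step 1: f(0) = (-2) * (-3) * 1 * 7 * (-4) = -168
Step 2: log|f(0)| = log|2| + log|3| + log|-1| + log|-7| + log|4| = 5.124
Step 3: Zeros inside |z| < 10: 2, 3, -1, -7, 4
Step 4: Jensen sum = log(10/2) + log(10/3) + log(10/1) + log(10/7) + log(10/4) = 6.389
Step 5: n(R) = number of terms in the Jensen sum = count of zeros inside |z| < 10 = 5

5


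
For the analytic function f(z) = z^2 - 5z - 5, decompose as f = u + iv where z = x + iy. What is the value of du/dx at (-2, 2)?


Step 1: f(z) = (x+iy)^2 - 5(x+iy) - 5
Step 2: u = (x^2 - y^2) - 5x - 5
Step 3: u_x = 2x - 5
Step 4: At (-2, 2): u_x = -4 - 5 = -9

-9


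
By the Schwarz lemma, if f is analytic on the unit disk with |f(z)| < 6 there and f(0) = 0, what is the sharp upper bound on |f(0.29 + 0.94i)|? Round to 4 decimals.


Step 1: g = f/6 maps D -> D with g(0) = 0, so by the Schwarz lemma |g(z)| <= |z|, i.e. |f(z)| <= 6|z|; this is sharp (f(z) = 6z).
Step 2: |z0|^2 = 0.29^2 + 0.94^2 = 0.9677
Step 3: |z0| = sqrt(0.9677) = 0.983717
Step 4: Best bound = 6 * |z0| = 6 * 0.983717 = 5.9023

5.9023


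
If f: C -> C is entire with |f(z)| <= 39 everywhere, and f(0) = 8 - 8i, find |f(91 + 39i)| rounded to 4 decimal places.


Step 1: By Liouville's theorem, a bounded entire function is constant.
Step 2: f(z) = f(0) = 8 - 8i for all z.
Step 3: |f(w)| = |8 - 8i| = sqrt(64 + 64)
Step 4: = 11.3137

11.3137


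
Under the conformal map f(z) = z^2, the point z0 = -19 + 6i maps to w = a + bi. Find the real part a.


Step 1: z0 = -19 + 6i
Step 2: z0^2 = (-19)^2 - 6^2 - 228i
Step 3: real part = 361 - 36 = 325

325


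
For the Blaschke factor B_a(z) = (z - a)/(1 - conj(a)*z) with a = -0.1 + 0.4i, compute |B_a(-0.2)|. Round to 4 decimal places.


Step 1: Numerator z0 - a = -0.2 - (-0.1 + 0.4i) = -0.1 - 0.4i
Step 2: Denominator 1 - conj(a)*z0 = 1 - (-0.1 - 0.4i)*(-0.2) = 0.98 - 0.08i
Step 3: |z0 - a|^2 = (-0.1)^2 + (-0.4)^2 = 0.17; |1 - conj(a)*z0|^2 = 0.98^2 + (-0.08)^2 = 0.9668
Step 4: |B_a(-0.2)| = sqrt(0.17 / 0.9668) = sqrt(0.175838)
Step 5: = 0.4193

0.4193


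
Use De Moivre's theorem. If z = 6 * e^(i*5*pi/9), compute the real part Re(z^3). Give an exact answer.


Step 1: By De Moivre's theorem, z^3 = 6^3 * e^(i*3*5*pi/9) = 216 * (cos(5*pi/3) + i*sin(5*pi/3))
Step 2: |z|^3 = 6^3 = 216
Step 3: The angle 5*pi/3 already lies in [0, 2*pi)
Step 4: cos(5*pi/3) = 1/2
Step 5: Re(z^3) = 216 * 1/2 = 108

108


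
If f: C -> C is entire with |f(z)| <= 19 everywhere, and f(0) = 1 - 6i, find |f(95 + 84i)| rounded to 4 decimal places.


Step 1: By Liouville's theorem, a bounded entire function is constant.
Step 2: f(z) = f(0) = 1 - 6i for all z.
Step 3: |f(w)| = |1 - 6i| = sqrt(1 + 36)
Step 4: = 6.0828

6.0828


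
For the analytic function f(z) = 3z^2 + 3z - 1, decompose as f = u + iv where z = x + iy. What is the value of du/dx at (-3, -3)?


Step 1: f(z) = 3(x+iy)^2 + 3(x+iy) - 1
Step 2: u = 3(x^2 - y^2) + 3x - 1
Step 3: u_x = 6x + 3
Step 4: At (-3, -3): u_x = -18 + 3 = -15

-15


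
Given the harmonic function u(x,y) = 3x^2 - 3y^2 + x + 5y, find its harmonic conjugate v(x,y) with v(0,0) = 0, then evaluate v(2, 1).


Step 1: v_x = -u_y = 6y - 5
Step 2: v_y = u_x = 6x + 1
Step 3: v = 6xy - 5x + y + C
Step 4: v(0,0) = 0 => C = 0
Step 5: v(2, 1) = 3

3
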